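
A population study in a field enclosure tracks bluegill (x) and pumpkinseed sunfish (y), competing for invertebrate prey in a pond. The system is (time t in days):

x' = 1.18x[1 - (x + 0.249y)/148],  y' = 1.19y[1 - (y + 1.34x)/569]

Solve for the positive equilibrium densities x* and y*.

x* ≈ 9.48, y* ≈ 556

Setting both brackets to zero gives the nullclines x + 0.249y = 148 and 1.34x + y = 569.
Substituting y = 569 - 1.34x into the first: x(1 - 0.249·1.34) = 148 - 0.249·569.
So x* = 6.32/0.666 = 9.48, and then y* = 569 - 1.34·9.48 = 556.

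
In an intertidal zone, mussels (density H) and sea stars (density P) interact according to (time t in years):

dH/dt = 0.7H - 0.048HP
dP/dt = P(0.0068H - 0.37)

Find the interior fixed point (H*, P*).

Set dP/dt = 0 with P > 0: 0.0068H - 0.37 = 0, so H* = 0.37/0.0068 = 54.4.
Set dH/dt = 0 with H > 0: 0.7 - 0.048P = 0, so P* = 0.7/0.048 = 14.6.

H* ≈ 54.4, P* ≈ 14.6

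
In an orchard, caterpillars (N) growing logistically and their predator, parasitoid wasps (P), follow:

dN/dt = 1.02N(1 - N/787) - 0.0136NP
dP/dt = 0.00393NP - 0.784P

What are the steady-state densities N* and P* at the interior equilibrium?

From dP/dt = 0 with P > 0: 0.00393N* = 0.784, so N* = 199.
Substitute into dN/dt = 0: 1.02(1 - 199/787) = 0.0136P*.
The bracket is 0.747, giving P* = 0.761/0.0136 = 56.

N* ≈ 199, P* ≈ 56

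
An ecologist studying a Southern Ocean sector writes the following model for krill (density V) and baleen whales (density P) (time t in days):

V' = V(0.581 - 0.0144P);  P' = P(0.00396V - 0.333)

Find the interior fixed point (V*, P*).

V* ≈ 84.1, P* ≈ 40.3

Set dP/dt = 0 with P > 0: 0.00396V - 0.333 = 0, so V* = 0.333/0.00396 = 84.1.
Set dV/dt = 0 with V > 0: 0.581 - 0.0144P = 0, so P* = 0.581/0.0144 = 40.3.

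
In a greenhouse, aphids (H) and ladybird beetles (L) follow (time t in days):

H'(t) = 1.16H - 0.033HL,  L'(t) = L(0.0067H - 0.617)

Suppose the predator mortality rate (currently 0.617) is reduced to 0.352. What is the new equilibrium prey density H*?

H* ≈ 52.5

At the interior fixed point, setting dL/dt = 0 with L > 0 fixes H* = (predator death rate)/(HL coefficient) — independent of the other coefficients.
With the change, H* = 0.352/0.0067 = 52.5; it falls from 92.1.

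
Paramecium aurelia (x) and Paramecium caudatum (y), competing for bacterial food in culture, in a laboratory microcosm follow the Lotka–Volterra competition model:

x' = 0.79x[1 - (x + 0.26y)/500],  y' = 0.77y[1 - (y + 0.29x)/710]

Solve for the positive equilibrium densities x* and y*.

x* ≈ 341, y* ≈ 611

Setting both brackets to zero gives the nullclines x + 0.26y = 500 and 0.29x + y = 710.
Substituting y = 710 - 0.29x into the first: x(1 - 0.26·0.29) = 500 - 0.26·710.
So x* = 315/0.925 = 341, and then y* = 710 - 0.29·341 = 611.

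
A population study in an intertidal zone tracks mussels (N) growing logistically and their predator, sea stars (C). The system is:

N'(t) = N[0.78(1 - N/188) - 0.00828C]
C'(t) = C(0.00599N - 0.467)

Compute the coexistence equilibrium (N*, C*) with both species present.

From dC/dt = 0 with C > 0: 0.00599N* = 0.467, so N* = 78.
Substitute into dN/dt = 0: 0.78(1 - 78/188) = 0.00828C*.
The bracket is 0.585, giving C* = 0.457/0.00828 = 55.1.

N* ≈ 78, C* ≈ 55.1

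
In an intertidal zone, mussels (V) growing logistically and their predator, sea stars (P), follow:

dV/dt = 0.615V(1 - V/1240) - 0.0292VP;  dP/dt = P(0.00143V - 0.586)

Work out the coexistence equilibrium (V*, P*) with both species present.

From dP/dt = 0 with P > 0: 0.00143V* = 0.586, so V* = 410.
Substitute into dV/dt = 0: 0.615(1 - 410/1240) = 0.0292P*.
The bracket is 0.67, giving P* = 0.412/0.0292 = 14.1.

V* ≈ 410, P* ≈ 14.1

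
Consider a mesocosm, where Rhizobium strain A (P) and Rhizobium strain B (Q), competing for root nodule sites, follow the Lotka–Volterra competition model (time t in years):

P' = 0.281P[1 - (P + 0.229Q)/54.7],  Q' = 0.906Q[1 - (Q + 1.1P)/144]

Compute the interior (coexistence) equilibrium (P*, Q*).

Setting both brackets to zero gives the nullclines P + 0.229Q = 54.7 and 1.1P + Q = 144.
Substituting Q = 144 - 1.1P into the first: P(1 - 0.229·1.1) = 54.7 - 0.229·144.
So P* = 21.7/0.748 = 29, and then Q* = 144 - 1.1·29 = 112.

P* ≈ 29, Q* ≈ 112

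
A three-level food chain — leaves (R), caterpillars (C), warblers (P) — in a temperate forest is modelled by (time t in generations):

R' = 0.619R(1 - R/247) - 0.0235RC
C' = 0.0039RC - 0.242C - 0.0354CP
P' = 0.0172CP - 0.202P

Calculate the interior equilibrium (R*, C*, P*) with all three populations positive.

R* ≈ 137, C* ≈ 11.7, P* ≈ 8.24

From dP/dt = 0: 0.0172C* = 0.202, so C* = 11.7.
From dR/dt = 0: 0.619(1 - R*/247) = 0.0235·11.7, giving R* = 247·(1 - 0.446) = 137.
From dC/dt = 0: 0.0039·137 - 0.242 = 0.0354P*, so P* = 0.292/0.0354 = 8.24.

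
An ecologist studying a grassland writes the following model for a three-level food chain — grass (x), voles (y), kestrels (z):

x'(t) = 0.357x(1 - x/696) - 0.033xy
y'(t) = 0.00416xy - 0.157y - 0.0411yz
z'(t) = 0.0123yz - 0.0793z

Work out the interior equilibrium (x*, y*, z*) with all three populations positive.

From dz/dt = 0: 0.0123y* = 0.0793, so y* = 6.45.
From dx/dt = 0: 0.357(1 - x*/696) = 0.033·6.45, giving x* = 696·(1 - 0.596) = 281.
From dy/dt = 0: 0.00416·281 - 0.157 = 0.0411z*, so z* = 1.01/0.0411 = 24.6.

x* ≈ 281, y* ≈ 6.45, z* ≈ 24.6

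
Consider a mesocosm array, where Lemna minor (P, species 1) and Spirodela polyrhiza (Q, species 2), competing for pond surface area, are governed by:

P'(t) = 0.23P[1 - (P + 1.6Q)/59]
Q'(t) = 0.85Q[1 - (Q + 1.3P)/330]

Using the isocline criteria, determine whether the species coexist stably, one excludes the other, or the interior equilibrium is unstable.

species 2 excludes species 1

Compare the nullcline intercepts: K1/α12 = 59/1.6 = 36.9 < K2 = 330; K2/α21 = 330/1.3 = 254 > K1 = 59.
Since the inequalities point opposite ways, species 2 can invade but species 1 cannot.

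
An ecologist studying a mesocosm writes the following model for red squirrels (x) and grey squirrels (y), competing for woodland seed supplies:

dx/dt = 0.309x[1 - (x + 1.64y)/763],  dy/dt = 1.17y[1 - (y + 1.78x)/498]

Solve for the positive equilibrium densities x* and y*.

x* ≈ 28, y* ≈ 448

Setting both brackets to zero gives the nullclines x + 1.64y = 763 and 1.78x + y = 498.
Substituting y = 498 - 1.78x into the first: x(1 - 1.64·1.78) = 763 - 1.64·498.
So x* = -53.7/-1.92 = 28, and then y* = 498 - 1.78·28 = 448.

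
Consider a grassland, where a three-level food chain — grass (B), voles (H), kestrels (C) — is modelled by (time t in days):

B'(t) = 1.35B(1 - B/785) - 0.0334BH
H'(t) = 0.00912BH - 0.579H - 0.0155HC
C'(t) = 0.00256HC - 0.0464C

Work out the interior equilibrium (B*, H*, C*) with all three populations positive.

B* ≈ 433, H* ≈ 18.1, C* ≈ 217

From dC/dt = 0: 0.00256H* = 0.0464, so H* = 18.1.
From dB/dt = 0: 1.35(1 - B*/785) = 0.0334·18.1, giving B* = 785·(1 - 0.448) = 433.
From dH/dt = 0: 0.00912·433 - 0.579 = 0.0155C*, so C* = 3.37/0.0155 = 217.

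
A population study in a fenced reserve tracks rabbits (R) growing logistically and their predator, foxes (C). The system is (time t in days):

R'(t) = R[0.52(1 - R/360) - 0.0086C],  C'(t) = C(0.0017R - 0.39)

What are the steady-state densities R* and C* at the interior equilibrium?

From dC/dt = 0 with C > 0: 0.0017R* = 0.39, so R* = 229.
Substitute into dR/dt = 0: 0.52(1 - 229/360) = 0.0086C*.
The bracket is 0.363, giving C* = 0.189/0.0086 = 21.9.

R* ≈ 229, C* ≈ 21.9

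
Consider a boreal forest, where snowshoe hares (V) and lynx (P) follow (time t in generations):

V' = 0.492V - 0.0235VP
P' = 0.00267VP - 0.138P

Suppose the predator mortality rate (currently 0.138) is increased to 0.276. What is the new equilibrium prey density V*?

At the interior fixed point, setting dP/dt = 0 with P > 0 fixes V* = (predator death rate)/(VP coefficient) — independent of the other coefficients.
With the change, V* = 0.276/0.00267 = 103; it rises from 51.7.

V* ≈ 103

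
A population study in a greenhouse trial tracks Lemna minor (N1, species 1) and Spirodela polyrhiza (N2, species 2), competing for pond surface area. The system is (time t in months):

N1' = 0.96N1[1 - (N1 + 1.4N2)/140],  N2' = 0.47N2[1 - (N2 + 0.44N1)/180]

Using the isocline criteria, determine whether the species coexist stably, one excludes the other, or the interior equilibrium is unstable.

species 2 excludes species 1

Compare the nullcline intercepts: K1/α12 = 140/1.4 = 100 < K2 = 180; K2/α21 = 180/0.44 = 409 > K1 = 140.
Since the inequalities point opposite ways, species 2 can invade but species 1 cannot.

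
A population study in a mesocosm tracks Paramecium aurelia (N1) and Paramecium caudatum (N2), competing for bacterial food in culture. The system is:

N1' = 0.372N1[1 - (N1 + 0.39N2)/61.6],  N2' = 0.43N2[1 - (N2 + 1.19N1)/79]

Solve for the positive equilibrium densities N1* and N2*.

N1* ≈ 57.5, N2* ≈ 10.6

Setting both brackets to zero gives the nullclines N1 + 0.39N2 = 61.6 and 1.19N1 + N2 = 79.
Substituting N2 = 79 - 1.19N1 into the first: N1(1 - 0.39·1.19) = 61.6 - 0.39·79.
So N1* = 30.8/0.536 = 57.5, and then N2* = 79 - 1.19·57.5 = 10.6.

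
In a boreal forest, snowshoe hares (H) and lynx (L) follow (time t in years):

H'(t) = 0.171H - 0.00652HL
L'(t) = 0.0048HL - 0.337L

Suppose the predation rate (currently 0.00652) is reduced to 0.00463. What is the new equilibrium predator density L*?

L* ≈ 36.9

At the interior fixed point, setting dH/dt = 0 with H > 0 fixes L* = (prey growth rate)/(HL coefficient) — independent of the other coefficients.
With the change, L* = 0.171/0.00463 = 36.9; it rises from 26.2.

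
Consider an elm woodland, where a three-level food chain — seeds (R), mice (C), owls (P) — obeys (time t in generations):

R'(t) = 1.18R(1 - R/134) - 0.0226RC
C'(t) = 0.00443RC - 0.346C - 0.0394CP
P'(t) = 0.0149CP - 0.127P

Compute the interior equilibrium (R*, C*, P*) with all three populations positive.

R* ≈ 112, C* ≈ 8.52, P* ≈ 3.83

From dP/dt = 0: 0.0149C* = 0.127, so C* = 8.52.
From dR/dt = 0: 1.18(1 - R*/134) = 0.0226·8.52, giving R* = 134·(1 - 0.163) = 112.
From dC/dt = 0: 0.00443·112 - 0.346 = 0.0394P*, so P* = 0.151/0.0394 = 3.83.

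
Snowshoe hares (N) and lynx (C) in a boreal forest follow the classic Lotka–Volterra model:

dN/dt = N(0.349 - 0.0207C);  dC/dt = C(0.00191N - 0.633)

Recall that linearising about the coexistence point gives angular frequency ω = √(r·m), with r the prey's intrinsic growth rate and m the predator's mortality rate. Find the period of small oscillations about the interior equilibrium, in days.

Here r = 0.349 and m = 0.633, so r·m = 0.221.
ω = √0.221 = 0.47 per day, hence T = 2π/ω ≈ 13.4 days.

T ≈ 13.4 days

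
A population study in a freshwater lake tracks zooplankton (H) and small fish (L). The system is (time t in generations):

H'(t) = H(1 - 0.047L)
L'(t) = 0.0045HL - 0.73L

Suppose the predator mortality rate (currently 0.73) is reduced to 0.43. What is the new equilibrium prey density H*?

H* ≈ 95.6

At the interior fixed point, setting dL/dt = 0 with L > 0 fixes H* = (predator death rate)/(HL coefficient) — independent of the other coefficients.
With the change, H* = 0.43/0.0045 = 95.6; it falls from 162.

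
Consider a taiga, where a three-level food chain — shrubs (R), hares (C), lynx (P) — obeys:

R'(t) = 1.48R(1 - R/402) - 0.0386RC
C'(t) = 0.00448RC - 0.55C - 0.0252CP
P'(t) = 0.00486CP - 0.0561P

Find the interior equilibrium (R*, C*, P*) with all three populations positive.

R* ≈ 281, C* ≈ 11.5, P* ≈ 28.1

From dP/dt = 0: 0.00486C* = 0.0561, so C* = 11.5.
From dR/dt = 0: 1.48(1 - R*/402) = 0.0386·11.5, giving R* = 402·(1 - 0.301) = 281.
From dC/dt = 0: 0.00448·281 - 0.55 = 0.0252P*, so P* = 0.709/0.0252 = 28.1.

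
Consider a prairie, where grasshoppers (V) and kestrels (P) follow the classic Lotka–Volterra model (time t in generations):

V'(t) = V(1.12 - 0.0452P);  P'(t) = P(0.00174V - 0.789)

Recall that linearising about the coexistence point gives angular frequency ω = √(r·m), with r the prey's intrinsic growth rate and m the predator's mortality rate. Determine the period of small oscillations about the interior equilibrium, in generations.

Here r = 1.12 and m = 0.789, so r·m = 0.884.
ω = √0.884 = 0.94 per generation, hence T = 2π/ω ≈ 6.68 generations.

T ≈ 6.68 generations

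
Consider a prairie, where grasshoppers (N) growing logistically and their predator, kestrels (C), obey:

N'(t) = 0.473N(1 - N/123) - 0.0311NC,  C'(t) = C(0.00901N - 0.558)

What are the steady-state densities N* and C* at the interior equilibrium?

N* ≈ 61.9, C* ≈ 7.55

From dC/dt = 0 with C > 0: 0.00901N* = 0.558, so N* = 61.9.
Substitute into dN/dt = 0: 0.473(1 - 61.9/123) = 0.0311C*.
The bracket is 0.496, giving C* = 0.235/0.0311 = 7.55.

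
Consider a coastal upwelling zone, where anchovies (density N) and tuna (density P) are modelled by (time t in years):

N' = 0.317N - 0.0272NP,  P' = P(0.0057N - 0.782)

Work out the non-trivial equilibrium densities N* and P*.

Set dP/dt = 0 with P > 0: 0.0057N - 0.782 = 0, so N* = 0.782/0.0057 = 137.
Set dN/dt = 0 with N > 0: 0.317 - 0.0272P = 0, so P* = 0.317/0.0272 = 11.7.

N* ≈ 137, P* ≈ 11.7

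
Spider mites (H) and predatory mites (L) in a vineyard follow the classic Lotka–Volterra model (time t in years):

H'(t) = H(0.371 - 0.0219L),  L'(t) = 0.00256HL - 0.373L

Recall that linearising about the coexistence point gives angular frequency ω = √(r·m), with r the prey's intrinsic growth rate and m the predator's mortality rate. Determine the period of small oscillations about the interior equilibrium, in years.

T ≈ 16.9 years

Here r = 0.371 and m = 0.373, so r·m = 0.138.
ω = √0.138 = 0.372 per year, hence T = 2π/ω ≈ 16.9 years.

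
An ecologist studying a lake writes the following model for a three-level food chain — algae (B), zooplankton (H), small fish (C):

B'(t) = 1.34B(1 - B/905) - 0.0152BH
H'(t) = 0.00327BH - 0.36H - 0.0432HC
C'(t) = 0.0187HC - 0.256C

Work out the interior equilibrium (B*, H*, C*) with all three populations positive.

B* ≈ 764, H* ≈ 13.7, C* ≈ 49.5

From dC/dt = 0: 0.0187H* = 0.256, so H* = 13.7.
From dB/dt = 0: 1.34(1 - B*/905) = 0.0152·13.7, giving B* = 905·(1 - 0.155) = 764.
From dH/dt = 0: 0.00327·764 - 0.36 = 0.0432C*, so C* = 2.14/0.0432 = 49.5.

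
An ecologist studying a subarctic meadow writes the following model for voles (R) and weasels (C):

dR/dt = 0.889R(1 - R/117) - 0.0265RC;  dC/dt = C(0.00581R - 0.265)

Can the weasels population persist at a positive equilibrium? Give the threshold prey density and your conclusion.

The predator equation gives dC/dt > 0 only when R > 0.265/0.00581 = 45.6.
Without the predator, R → K = 117. Since 117 > 45.6, the predator can invade and persist.

Threshold R = 45.6; K > 45.6, so yes, the predator persists.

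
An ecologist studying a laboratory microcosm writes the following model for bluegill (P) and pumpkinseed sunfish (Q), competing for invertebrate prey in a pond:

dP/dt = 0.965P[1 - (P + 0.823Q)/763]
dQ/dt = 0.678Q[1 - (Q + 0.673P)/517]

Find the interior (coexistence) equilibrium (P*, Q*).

P* ≈ 757, Q* ≈ 7.85

Setting both brackets to zero gives the nullclines P + 0.823Q = 763 and 0.673P + Q = 517.
Substituting Q = 517 - 0.673P into the first: P(1 - 0.823·0.673) = 763 - 0.823·517.
So P* = 338/0.446 = 757, and then Q* = 517 - 0.673·757 = 7.85.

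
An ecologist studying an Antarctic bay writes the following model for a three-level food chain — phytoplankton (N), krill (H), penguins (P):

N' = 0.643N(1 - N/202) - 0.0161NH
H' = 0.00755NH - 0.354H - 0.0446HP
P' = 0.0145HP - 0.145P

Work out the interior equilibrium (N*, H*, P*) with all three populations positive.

From dP/dt = 0: 0.0145H* = 0.145, so H* = 10.
From dN/dt = 0: 0.643(1 - N*/202) = 0.0161·10, giving N* = 202·(1 - 0.25) = 151.
From dH/dt = 0: 0.00755·151 - 0.354 = 0.0446P*, so P* = 0.789/0.0446 = 17.7.

N* ≈ 151, H* ≈ 10, P* ≈ 17.7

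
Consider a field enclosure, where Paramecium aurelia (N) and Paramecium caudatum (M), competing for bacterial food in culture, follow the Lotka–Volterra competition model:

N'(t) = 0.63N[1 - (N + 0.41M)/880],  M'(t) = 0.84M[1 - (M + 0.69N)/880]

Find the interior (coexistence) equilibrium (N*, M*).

Setting both brackets to zero gives the nullclines N + 0.41M = 880 and 0.69N + M = 880.
Substituting M = 880 - 0.69N into the first: N(1 - 0.41·0.69) = 880 - 0.41·880.
So N* = 519/0.717 = 724, and then M* = 880 - 0.69·724 = 380.

N* ≈ 724, M* ≈ 380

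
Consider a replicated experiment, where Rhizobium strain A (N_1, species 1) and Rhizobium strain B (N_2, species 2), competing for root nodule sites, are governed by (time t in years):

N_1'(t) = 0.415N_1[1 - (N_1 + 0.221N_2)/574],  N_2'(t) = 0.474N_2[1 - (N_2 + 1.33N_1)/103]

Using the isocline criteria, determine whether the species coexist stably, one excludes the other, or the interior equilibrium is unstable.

species 1 excludes species 2

Compare the nullcline intercepts: K1/α12 = 574/0.221 = 2600 > K2 = 103; K2/α21 = 103/1.33 = 77.4 < K1 = 574.
Since the inequalities point opposite ways, species 1 can invade but species 2 cannot.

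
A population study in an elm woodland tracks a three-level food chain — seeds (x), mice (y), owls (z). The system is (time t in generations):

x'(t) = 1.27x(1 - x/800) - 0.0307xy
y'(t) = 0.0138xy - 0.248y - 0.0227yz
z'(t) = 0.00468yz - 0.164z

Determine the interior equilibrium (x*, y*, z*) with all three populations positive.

From dz/dt = 0: 0.00468y* = 0.164, so y* = 35.
From dx/dt = 0: 1.27(1 - x*/800) = 0.0307·35, giving x* = 800·(1 - 0.847) = 122.
From dy/dt = 0: 0.0138·122 - 0.248 = 0.0227z*, so z* = 1.44/0.0227 = 63.4.

x* ≈ 122, y* ≈ 35, z* ≈ 63.4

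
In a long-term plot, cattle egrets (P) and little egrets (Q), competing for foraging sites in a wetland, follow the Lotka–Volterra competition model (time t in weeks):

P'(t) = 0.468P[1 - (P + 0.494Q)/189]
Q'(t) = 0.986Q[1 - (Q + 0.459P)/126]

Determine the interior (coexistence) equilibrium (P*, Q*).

P* ≈ 164, Q* ≈ 50.8

Setting both brackets to zero gives the nullclines P + 0.494Q = 189 and 0.459P + Q = 126.
Substituting Q = 126 - 0.459P into the first: P(1 - 0.494·0.459) = 189 - 0.494·126.
So P* = 127/0.773 = 164, and then Q* = 126 - 0.459·164 = 50.8.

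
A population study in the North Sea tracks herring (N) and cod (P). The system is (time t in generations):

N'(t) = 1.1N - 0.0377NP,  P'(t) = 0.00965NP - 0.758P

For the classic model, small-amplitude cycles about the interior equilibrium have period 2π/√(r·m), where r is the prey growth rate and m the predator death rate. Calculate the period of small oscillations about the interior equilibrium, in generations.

T ≈ 6.88 generations

Here r = 1.1 and m = 0.758, so r·m = 0.834.
ω = √0.834 = 0.913 per generation, hence T = 2π/ω ≈ 6.88 generations.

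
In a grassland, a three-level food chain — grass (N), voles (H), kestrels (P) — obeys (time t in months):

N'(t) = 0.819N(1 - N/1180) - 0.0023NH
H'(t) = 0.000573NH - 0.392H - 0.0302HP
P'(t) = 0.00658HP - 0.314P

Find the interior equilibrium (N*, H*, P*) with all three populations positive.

From dP/dt = 0: 0.00658H* = 0.314, so H* = 47.7.
From dN/dt = 0: 0.819(1 - N*/1180) = 0.0023·47.7, giving N* = 1180·(1 - 0.134) = 1020.
From dH/dt = 0: 0.000573·1020 - 0.392 = 0.0302P*, so P* = 0.194/0.0302 = 6.41.

N* ≈ 1020, H* ≈ 47.7, P* ≈ 6.41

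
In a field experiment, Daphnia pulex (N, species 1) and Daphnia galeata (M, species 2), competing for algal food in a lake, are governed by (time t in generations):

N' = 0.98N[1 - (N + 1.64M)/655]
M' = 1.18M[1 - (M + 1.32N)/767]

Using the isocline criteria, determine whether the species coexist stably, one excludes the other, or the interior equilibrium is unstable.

unstable coexistence (outcome depends on initial conditions)

Compare the nullcline intercepts: K1/α12 = 655/1.64 = 399 < K2 = 767; K2/α21 = 767/1.32 = 581 < K1 = 655.
Since both are reversed, neither can invade when rare; the interior point is a saddle.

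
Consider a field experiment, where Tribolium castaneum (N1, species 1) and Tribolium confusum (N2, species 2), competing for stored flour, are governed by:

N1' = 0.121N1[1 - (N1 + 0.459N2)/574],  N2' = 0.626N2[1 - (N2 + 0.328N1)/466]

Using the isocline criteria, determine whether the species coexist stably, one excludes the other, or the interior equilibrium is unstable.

stable coexistence

Compare the nullcline intercepts: K1/α12 = 574/0.459 = 1250 > K2 = 466; K2/α21 = 466/0.328 = 1420 > K1 = 574.
Since both inequalities hold, each species can invade when rare, so the interior equilibrium is stable.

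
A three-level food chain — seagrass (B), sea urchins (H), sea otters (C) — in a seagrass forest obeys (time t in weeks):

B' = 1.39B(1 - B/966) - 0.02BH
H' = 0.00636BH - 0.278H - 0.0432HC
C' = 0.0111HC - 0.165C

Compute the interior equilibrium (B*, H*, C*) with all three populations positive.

From dC/dt = 0: 0.0111H* = 0.165, so H* = 14.9.
From dB/dt = 0: 1.39(1 - B*/966) = 0.02·14.9, giving B* = 966·(1 - 0.214) = 759.
From dH/dt = 0: 0.00636·759 - 0.278 = 0.0432C*, so C* = 4.55/0.0432 = 105.

B* ≈ 759, H* ≈ 14.9, C* ≈ 105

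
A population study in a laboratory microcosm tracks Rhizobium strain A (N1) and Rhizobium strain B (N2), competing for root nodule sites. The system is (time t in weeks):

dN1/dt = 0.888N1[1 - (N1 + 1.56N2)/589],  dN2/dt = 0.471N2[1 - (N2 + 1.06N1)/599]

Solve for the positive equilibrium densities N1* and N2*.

N1* ≈ 529, N2* ≈ 38.8

Setting both brackets to zero gives the nullclines N1 + 1.56N2 = 589 and 1.06N1 + N2 = 599.
Substituting N2 = 599 - 1.06N1 into the first: N1(1 - 1.56·1.06) = 589 - 1.56·599.
So N1* = -345/-0.654 = 529, and then N2* = 599 - 1.06·529 = 38.8.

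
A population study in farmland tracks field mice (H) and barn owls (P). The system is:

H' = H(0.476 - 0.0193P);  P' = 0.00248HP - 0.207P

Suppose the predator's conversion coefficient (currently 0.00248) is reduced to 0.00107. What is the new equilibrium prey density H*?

H* ≈ 193

At the interior fixed point, setting dP/dt = 0 with P > 0 fixes H* = (predator death rate)/(HP coefficient) — independent of the other coefficients.
With the change, H* = 0.207/0.00107 = 193; it rises from 83.5.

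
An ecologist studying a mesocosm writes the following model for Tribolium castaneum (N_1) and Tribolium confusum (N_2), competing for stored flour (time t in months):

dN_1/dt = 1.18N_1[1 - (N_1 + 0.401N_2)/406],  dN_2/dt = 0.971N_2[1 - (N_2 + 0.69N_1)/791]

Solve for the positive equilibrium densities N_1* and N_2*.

Setting both brackets to zero gives the nullclines N_1 + 0.401N_2 = 406 and 0.69N_1 + N_2 = 791.
Substituting N_2 = 791 - 0.69N_1 into the first: N_1(1 - 0.401·0.69) = 406 - 0.401·791.
So N_1* = 88.8/0.723 = 123, and then N_2* = 791 - 0.69·123 = 706.

N_1* ≈ 123, N_2* ≈ 706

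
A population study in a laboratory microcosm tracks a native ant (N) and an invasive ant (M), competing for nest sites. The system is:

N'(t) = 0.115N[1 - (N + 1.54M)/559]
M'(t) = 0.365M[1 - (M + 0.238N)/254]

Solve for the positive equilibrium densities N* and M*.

Setting both brackets to zero gives the nullclines N + 1.54M = 559 and 0.238N + M = 254.
Substituting M = 254 - 0.238N into the first: N(1 - 1.54·0.238) = 559 - 1.54·254.
So N* = 168/0.633 = 265, and then M* = 254 - 0.238·265 = 191.

N* ≈ 265, M* ≈ 191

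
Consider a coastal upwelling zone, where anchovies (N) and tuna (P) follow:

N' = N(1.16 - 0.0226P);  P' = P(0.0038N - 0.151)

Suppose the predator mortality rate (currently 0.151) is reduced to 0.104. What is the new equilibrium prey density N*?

N* ≈ 27.4

At the interior fixed point, setting dP/dt = 0 with P > 0 fixes N* = (predator death rate)/(NP coefficient) — independent of the other coefficients.
With the change, N* = 0.104/0.0038 = 27.4; it falls from 39.7.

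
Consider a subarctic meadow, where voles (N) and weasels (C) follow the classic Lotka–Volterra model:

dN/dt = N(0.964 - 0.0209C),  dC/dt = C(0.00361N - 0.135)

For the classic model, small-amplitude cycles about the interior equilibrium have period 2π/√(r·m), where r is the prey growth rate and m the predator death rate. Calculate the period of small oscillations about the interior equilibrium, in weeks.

T ≈ 17.4 weeks

Here r = 0.964 and m = 0.135, so r·m = 0.13.
ω = √0.13 = 0.361 per week, hence T = 2π/ω ≈ 17.4 weeks.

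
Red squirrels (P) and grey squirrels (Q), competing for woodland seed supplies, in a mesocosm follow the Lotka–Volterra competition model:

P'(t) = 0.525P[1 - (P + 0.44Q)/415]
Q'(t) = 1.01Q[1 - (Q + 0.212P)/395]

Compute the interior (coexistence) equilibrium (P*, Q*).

Setting both brackets to zero gives the nullclines P + 0.44Q = 415 and 0.212P + Q = 395.
Substituting Q = 395 - 0.212P into the first: P(1 - 0.44·0.212) = 415 - 0.44·395.
So P* = 241/0.907 = 266, and then Q* = 395 - 0.212·266 = 339.

P* ≈ 266, Q* ≈ 339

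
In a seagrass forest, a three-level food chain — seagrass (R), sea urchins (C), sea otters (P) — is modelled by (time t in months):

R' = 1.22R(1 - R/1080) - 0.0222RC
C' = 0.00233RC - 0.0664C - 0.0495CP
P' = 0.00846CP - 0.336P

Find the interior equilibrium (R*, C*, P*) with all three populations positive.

R* ≈ 299, C* ≈ 39.7, P* ≈ 12.8

From dP/dt = 0: 0.00846C* = 0.336, so C* = 39.7.
From dR/dt = 0: 1.22(1 - R*/1080) = 0.0222·39.7, giving R* = 1080·(1 - 0.723) = 299.
From dC/dt = 0: 0.00233·299 - 0.0664 = 0.0495P*, so P* = 0.631/0.0495 = 12.8.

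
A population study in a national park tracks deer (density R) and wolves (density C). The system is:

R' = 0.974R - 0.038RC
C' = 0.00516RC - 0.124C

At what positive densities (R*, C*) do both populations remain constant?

Set dC/dt = 0 with C > 0: 0.00516R - 0.124 = 0, so R* = 0.124/0.00516 = 24.
Set dR/dt = 0 with R > 0: 0.974 - 0.038C = 0, so C* = 0.974/0.038 = 25.6.

R* ≈ 24, C* ≈ 25.6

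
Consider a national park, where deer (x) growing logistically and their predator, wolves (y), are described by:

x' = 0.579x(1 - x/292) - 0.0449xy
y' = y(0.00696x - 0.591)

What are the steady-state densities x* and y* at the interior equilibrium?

From dy/dt = 0 with y > 0: 0.00696x* = 0.591, so x* = 84.9.
Substitute into dx/dt = 0: 0.579(1 - 84.9/292) = 0.0449y*.
The bracket is 0.709, giving y* = 0.411/0.0449 = 9.15.

x* ≈ 84.9, y* ≈ 9.15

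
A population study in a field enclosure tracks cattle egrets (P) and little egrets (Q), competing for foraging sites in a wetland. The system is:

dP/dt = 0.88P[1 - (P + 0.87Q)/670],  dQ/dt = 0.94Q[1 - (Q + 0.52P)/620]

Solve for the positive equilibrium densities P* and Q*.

Setting both brackets to zero gives the nullclines P + 0.87Q = 670 and 0.52P + Q = 620.
Substituting Q = 620 - 0.52P into the first: P(1 - 0.87·0.52) = 670 - 0.87·620.
So P* = 131/0.548 = 238, and then Q* = 620 - 0.52·238 = 496.

P* ≈ 238, Q* ≈ 496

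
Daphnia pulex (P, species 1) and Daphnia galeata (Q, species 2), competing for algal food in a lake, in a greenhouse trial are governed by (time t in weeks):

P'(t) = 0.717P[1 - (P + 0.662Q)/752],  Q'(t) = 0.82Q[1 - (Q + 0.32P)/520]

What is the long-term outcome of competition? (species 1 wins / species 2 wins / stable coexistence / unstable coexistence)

Compare the nullcline intercepts: K1/α12 = 752/0.662 = 1140 > K2 = 520; K2/α21 = 520/0.32 = 1620 > K1 = 752.
Since both inequalities hold, each species can invade when rare, so the interior equilibrium is stable.

stable coexistence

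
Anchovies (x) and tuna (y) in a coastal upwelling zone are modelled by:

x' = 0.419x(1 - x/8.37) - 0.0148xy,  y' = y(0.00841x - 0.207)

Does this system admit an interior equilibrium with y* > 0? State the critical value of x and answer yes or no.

Threshold x = 24.6; K < 24.6, so no, the predator goes extinct.

The predator equation gives dy/dt > 0 only when x > 0.207/0.00841 = 24.6.
Without the predator, x → K = 8.37. Since 8.37 < 24.6, the predator cannot invade.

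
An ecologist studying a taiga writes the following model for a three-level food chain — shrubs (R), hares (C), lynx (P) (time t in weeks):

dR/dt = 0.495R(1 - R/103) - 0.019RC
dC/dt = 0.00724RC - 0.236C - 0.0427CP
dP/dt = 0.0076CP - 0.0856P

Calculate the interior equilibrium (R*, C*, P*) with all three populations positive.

From dP/dt = 0: 0.0076C* = 0.0856, so C* = 11.3.
From dR/dt = 0: 0.495(1 - R*/103) = 0.019·11.3, giving R* = 103·(1 - 0.432) = 58.5.
From dC/dt = 0: 0.00724·58.5 - 0.236 = 0.0427P*, so P* = 0.187/0.0427 = 4.39.

R* ≈ 58.5, C* ≈ 11.3, P* ≈ 4.39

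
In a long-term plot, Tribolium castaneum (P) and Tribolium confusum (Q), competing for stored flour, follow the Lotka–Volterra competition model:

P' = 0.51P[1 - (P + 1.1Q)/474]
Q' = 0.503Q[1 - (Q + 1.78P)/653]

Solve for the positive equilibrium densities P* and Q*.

P* ≈ 255, Q* ≈ 199

Setting both brackets to zero gives the nullclines P + 1.1Q = 474 and 1.78P + Q = 653.
Substituting Q = 653 - 1.78P into the first: P(1 - 1.1·1.78) = 474 - 1.1·653.
So P* = -244/-0.958 = 255, and then Q* = 653 - 1.78·255 = 199.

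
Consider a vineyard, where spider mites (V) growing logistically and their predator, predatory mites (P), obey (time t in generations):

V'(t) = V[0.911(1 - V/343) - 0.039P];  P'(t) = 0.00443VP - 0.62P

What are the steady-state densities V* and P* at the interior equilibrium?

V* ≈ 140, P* ≈ 13.8

From dP/dt = 0 with P > 0: 0.00443V* = 0.62, so V* = 140.
Substitute into dV/dt = 0: 0.911(1 - 140/343) = 0.039P*.
The bracket is 0.592, giving P* = 0.539/0.039 = 13.8.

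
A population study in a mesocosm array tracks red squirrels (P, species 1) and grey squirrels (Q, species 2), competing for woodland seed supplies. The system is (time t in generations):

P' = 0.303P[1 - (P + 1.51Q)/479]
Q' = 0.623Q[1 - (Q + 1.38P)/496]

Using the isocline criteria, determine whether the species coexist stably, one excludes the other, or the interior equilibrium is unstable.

Compare the nullcline intercepts: K1/α12 = 479/1.51 = 317 < K2 = 496; K2/α21 = 496/1.38 = 359 < K1 = 479.
Since both are reversed, neither can invade when rare; the interior point is a saddle.

unstable coexistence (outcome depends on initial conditions)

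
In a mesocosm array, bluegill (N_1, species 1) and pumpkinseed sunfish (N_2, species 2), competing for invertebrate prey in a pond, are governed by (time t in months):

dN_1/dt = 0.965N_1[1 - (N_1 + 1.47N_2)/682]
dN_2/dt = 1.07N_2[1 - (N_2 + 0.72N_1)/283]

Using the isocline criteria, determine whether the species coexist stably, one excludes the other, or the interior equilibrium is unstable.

species 1 excludes species 2

Compare the nullcline intercepts: K1/α12 = 682/1.47 = 464 > K2 = 283; K2/α21 = 283/0.72 = 393 < K1 = 682.
Since the inequalities point opposite ways, species 1 can invade but species 2 cannot.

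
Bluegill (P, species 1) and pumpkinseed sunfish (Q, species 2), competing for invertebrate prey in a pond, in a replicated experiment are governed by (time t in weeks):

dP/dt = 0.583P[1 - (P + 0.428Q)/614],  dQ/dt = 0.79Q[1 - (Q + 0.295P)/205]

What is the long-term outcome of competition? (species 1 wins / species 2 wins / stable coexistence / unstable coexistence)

Compare the nullcline intercepts: K1/α12 = 614/0.428 = 1430 > K2 = 205; K2/α21 = 205/0.295 = 695 > K1 = 614.
Since both inequalities hold, each species can invade when rare, so the interior equilibrium is stable.

stable coexistence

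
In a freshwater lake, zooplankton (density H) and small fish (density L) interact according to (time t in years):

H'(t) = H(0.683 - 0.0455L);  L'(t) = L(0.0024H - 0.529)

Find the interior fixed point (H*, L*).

H* ≈ 220, L* ≈ 15

Set dL/dt = 0 with L > 0: 0.0024H - 0.529 = 0, so H* = 0.529/0.0024 = 220.
Set dH/dt = 0 with H > 0: 0.683 - 0.0455L = 0, so L* = 0.683/0.0455 = 15.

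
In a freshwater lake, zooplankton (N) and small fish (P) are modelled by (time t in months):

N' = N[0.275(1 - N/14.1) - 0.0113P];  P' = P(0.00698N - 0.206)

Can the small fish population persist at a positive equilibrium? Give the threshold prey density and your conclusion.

The predator equation gives dP/dt > 0 only when N > 0.206/0.00698 = 29.5.
Without the predator, N → K = 14.1. Since 14.1 < 29.5, the predator cannot invade.

Threshold N = 29.5; K < 29.5, so no, the predator goes extinct.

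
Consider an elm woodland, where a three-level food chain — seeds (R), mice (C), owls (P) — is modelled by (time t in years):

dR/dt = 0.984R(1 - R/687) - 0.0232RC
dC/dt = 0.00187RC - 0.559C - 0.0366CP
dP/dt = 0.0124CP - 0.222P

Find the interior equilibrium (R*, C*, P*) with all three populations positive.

From dP/dt = 0: 0.0124C* = 0.222, so C* = 17.9.
From dR/dt = 0: 0.984(1 - R*/687) = 0.0232·17.9, giving R* = 687·(1 - 0.422) = 397.
From dC/dt = 0: 0.00187·397 - 0.559 = 0.0366P*, so P* = 0.183/0.0366 = 5.01.

R* ≈ 397, C* ≈ 17.9, P* ≈ 5.01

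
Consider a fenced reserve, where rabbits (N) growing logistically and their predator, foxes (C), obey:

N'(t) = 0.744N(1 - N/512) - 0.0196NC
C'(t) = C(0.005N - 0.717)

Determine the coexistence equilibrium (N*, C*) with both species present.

N* ≈ 143, C* ≈ 27.3

From dC/dt = 0 with C > 0: 0.005N* = 0.717, so N* = 143.
Substitute into dN/dt = 0: 0.744(1 - 143/512) = 0.0196C*.
The bracket is 0.72, giving C* = 0.536/0.0196 = 27.3.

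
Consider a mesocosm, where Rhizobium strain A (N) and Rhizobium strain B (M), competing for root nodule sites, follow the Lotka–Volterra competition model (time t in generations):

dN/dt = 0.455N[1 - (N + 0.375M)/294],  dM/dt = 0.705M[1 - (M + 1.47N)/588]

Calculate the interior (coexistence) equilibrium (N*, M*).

Setting both brackets to zero gives the nullclines N + 0.375M = 294 and 1.47N + M = 588.
Substituting M = 588 - 1.47N into the first: N(1 - 0.375·1.47) = 294 - 0.375·588.
So N* = 73.5/0.449 = 164, and then M* = 588 - 1.47·164 = 347.

N* ≈ 164, M* ≈ 347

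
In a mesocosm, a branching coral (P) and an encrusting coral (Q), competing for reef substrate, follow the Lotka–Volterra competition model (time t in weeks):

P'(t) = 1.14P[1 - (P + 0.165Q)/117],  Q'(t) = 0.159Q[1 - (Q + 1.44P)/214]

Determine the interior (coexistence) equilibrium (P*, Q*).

Setting both brackets to zero gives the nullclines P + 0.165Q = 117 and 1.44P + Q = 214.
Substituting Q = 214 - 1.44P into the first: P(1 - 0.165·1.44) = 117 - 0.165·214.
So P* = 81.7/0.762 = 107, and then Q* = 214 - 1.44·107 = 59.7.

P* ≈ 107, Q* ≈ 59.7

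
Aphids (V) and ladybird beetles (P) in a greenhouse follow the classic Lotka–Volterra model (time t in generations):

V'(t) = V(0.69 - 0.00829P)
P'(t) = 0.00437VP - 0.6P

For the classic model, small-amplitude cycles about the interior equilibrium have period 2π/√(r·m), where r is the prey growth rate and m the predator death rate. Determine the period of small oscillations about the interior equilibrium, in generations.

Here r = 0.69 and m = 0.6, so r·m = 0.414.
ω = √0.414 = 0.643 per generation, hence T = 2π/ω ≈ 9.77 generations.

T ≈ 9.77 generations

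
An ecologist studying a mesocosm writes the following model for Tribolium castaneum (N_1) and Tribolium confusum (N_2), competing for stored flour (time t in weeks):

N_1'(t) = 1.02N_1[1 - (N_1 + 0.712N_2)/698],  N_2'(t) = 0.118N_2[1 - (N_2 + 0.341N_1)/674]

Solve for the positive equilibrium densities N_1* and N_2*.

Setting both brackets to zero gives the nullclines N_1 + 0.712N_2 = 698 and 0.341N_1 + N_2 = 674.
Substituting N_2 = 674 - 0.341N_1 into the first: N_1(1 - 0.712·0.341) = 698 - 0.712·674.
So N_1* = 218/0.757 = 288, and then N_2* = 674 - 0.341·288 = 576.

N_1* ≈ 288, N_2* ≈ 576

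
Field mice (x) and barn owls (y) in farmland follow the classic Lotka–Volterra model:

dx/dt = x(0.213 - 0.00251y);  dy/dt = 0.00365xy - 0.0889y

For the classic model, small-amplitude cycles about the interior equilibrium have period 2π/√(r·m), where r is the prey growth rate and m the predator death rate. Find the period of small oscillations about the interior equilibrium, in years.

Here r = 0.213 and m = 0.0889, so r·m = 0.0189.
ω = √0.0189 = 0.138 per year, hence T = 2π/ω ≈ 45.7 years.

T ≈ 45.7 years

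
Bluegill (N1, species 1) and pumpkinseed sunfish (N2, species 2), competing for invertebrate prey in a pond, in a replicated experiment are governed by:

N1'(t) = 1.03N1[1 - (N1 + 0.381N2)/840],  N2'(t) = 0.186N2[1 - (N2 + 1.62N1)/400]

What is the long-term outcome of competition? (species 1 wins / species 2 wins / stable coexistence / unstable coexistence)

species 1 excludes species 2

Compare the nullcline intercepts: K1/α12 = 840/0.381 = 2200 > K2 = 400; K2/α21 = 400/1.62 = 247 < K1 = 840.
Since the inequalities point opposite ways, species 1 can invade but species 2 cannot.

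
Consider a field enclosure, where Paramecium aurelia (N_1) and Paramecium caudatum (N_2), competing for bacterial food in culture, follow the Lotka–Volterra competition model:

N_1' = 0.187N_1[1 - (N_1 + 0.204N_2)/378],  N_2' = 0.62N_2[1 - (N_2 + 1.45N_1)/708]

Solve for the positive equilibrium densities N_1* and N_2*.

Setting both brackets to zero gives the nullclines N_1 + 0.204N_2 = 378 and 1.45N_1 + N_2 = 708.
Substituting N_2 = 708 - 1.45N_1 into the first: N_1(1 - 0.204·1.45) = 378 - 0.204·708.
So N_1* = 234/0.704 = 332, and then N_2* = 708 - 1.45·332 = 227.

N_1* ≈ 332, N_2* ≈ 227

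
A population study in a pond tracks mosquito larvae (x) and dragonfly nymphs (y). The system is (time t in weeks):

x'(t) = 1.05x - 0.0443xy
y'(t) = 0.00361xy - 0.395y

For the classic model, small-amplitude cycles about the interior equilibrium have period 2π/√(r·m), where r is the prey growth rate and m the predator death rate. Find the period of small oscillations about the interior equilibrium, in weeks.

Here r = 1.05 and m = 0.395, so r·m = 0.415.
ω = √0.415 = 0.644 per week, hence T = 2π/ω ≈ 9.76 weeks.

T ≈ 9.76 weeks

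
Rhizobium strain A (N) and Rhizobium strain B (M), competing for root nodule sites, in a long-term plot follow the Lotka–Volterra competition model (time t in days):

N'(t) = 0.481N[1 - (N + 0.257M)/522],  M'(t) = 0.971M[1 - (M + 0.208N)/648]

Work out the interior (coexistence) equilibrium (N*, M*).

Setting both brackets to zero gives the nullclines N + 0.257M = 522 and 0.208N + M = 648.
Substituting M = 648 - 0.208N into the first: N(1 - 0.257·0.208) = 522 - 0.257·648.
So N* = 355/0.947 = 376, and then M* = 648 - 0.208·376 = 570.

N* ≈ 376, M* ≈ 570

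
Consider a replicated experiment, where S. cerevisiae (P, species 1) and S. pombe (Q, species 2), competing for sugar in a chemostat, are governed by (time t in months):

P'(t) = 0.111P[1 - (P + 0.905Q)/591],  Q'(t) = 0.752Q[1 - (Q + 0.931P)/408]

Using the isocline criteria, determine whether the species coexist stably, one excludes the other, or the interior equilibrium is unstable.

species 1 excludes species 2

Compare the nullcline intercepts: K1/α12 = 591/0.905 = 653 > K2 = 408; K2/α21 = 408/0.931 = 438 < K1 = 591.
Since the inequalities point opposite ways, species 1 can invade but species 2 cannot.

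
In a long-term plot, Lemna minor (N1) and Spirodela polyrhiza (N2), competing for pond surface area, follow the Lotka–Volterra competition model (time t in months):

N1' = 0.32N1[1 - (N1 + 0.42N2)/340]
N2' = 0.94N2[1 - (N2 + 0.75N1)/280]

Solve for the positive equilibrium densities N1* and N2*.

N1* ≈ 325, N2* ≈ 36.5

Setting both brackets to zero gives the nullclines N1 + 0.42N2 = 340 and 0.75N1 + N2 = 280.
Substituting N2 = 280 - 0.75N1 into the first: N1(1 - 0.42·0.75) = 340 - 0.42·280.
So N1* = 222/0.685 = 325, and then N2* = 280 - 0.75·325 = 36.5.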